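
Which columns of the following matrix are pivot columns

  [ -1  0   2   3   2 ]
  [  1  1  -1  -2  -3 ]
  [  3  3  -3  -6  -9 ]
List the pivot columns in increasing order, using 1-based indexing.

Multiply R1 by -1.
  [ 1  0  -2  -3  -2 ]
  [ 1  1  -1  -2  -3 ]
  [ 3  3  -3  -6  -9 ]
Subtract R1 from R2.
  [ 1  0  -2  -3  -2 ]
  [ 0  1   1   1  -1 ]
  [ 3  3  -3  -6  -9 ]
Subtract 3 times R1 from R3.
  [ 1  0  -2  -3  -2 ]
  [ 0  1   1   1  -1 ]
  [ 0  3   3   3  -3 ]
Subtract 3 times R2 from R3.
  [ 1  0  -2  -3  -2 ]
  [ 0  1   1   1  -1 ]
  [ 0  0   0   0   0 ]
Pivot columns are the columns containing a leading 1.

1, 2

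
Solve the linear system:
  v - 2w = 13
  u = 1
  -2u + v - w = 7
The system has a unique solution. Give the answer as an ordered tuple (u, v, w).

Form the augmented matrix and row-reduce:
  [  0  1  -2  |  13 ]
  [  1  0   0  |   1 ]
  [ -2  1  -1  |   7 ]
R1 <-> R2
  [  1  0   0  |   1 ]
  [  0  1  -2  |  13 ]
  [ -2  1  -1  |   7 ]
R3 → R3 + 2·R1
  [ 1  0   0  |   1 ]
  [ 0  1  -2  |  13 ]
  [ 0  1  -1  |   9 ]
R3 → R3 − R2
  [ 1  0   0  |   1 ]
  [ 0  1  -2  |  13 ]
  [ 0  0   1  |  -4 ]
R2 → R2 + 2·R3
  [ 1  0  0  |   1 ]
  [ 0  1  0  |   5 ]
  [ 0  0  1  |  -4 ]
Reading off the last column: u = 1, v = 5, w = -4.

(1, 5, -4)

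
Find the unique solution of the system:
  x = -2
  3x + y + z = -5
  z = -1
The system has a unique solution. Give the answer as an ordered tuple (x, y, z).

(-2, 2, -1)

Form the augmented matrix and row-reduce:
  [ 1  0  0  |  -2 ]
  [ 3  1  1  |  -5 ]
  [ 0  0  1  |  -1 ]
ρ2 -> ρ2 − 3·ρ1
  [ 1  0  0  |  -2 ]
  [ 0  1  1  |   1 ]
  [ 0  0  1  |  -1 ]
ρ2 -> ρ2 − ρ3
  [ 1  0  0  |  -2 ]
  [ 0  1  0  |   2 ]
  [ 0  0  1  |  -1 ]
Reading off the last column: x = -2, y = 2, z = -1.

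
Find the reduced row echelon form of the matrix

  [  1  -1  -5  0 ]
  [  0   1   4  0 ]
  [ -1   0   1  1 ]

R3 ← R3 + R1
R3 ← R3 + R2
R1 ← R1 + R2

[[1, 0, -1, 0], [0, 1, 4, 0], [0, 0, 0, 1]]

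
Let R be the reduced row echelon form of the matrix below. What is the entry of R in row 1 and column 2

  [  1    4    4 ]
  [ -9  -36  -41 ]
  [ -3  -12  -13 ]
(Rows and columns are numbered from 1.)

R2 := R2 + 9·R1
  [  1    4    4 ]
  [  0    0   -5 ]
  [ -3  -12  -13 ]
R3 := R3 + 3·R1
  [ 1  4   4 ]
  [ 0  0  -5 ]
  [ 0  0  -1 ]
R2 := -1/5·R2
  [ 1  4   4 ]
  [ 0  0   1 ]
  [ 0  0  -1 ]
R3 := R3 + R2
  [ 1  4  4 ]
  [ 0  0  1 ]
  [ 0  0  0 ]
R1 := R1 − 4·R2
  [ 1  4  0 ]
  [ 0  0  1 ]
  [ 0  0  0 ]

4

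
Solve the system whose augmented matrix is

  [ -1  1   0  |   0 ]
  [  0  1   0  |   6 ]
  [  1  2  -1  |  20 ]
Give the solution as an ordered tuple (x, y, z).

r1 -> -1·r1
  [ 1  -1   0  |   0 ]
  [ 0   1   0  |   6 ]
  [ 1   2  -1  |  20 ]
r3 -> r3 − r1
  [ 1  -1   0  |   0 ]
  [ 0   1   0  |   6 ]
  [ 0   3  -1  |  20 ]
r3 -> r3 − 3·r2
  [ 1  -1   0  |  0 ]
  [ 0   1   0  |  6 ]
  [ 0   0  -1  |  2 ]
r3 -> -1·r3
  [ 1  -1  0  |   0 ]
  [ 0   1  0  |   6 ]
  [ 0   0  1  |  -2 ]
r1 -> r1 + r2
  [ 1  0  0  |   6 ]
  [ 0  1  0  |   6 ]
  [ 0  0  1  |  -2 ]
Reading off the last column: x = 6, y = 6, z = -2.

(6, 6, -2)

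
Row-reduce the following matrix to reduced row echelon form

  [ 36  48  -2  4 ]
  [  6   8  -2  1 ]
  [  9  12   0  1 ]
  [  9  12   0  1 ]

[[1, 4/3, 0, 0], [0, 0, 1, 0], [0, 0, 0, 1], [0, 0, 0, 0]]

R1 → 1/36·R1
  [ 1  4/3  -1/18  1/9 ]
  [ 6    8     -2    1 ]
  [ 9   12      0    1 ]
  [ 9   12      0    1 ]
R2 → R2 − 6·R1
  [ 1  4/3  -1/18  1/9 ]
  [ 0    0   -5/3  1/3 ]
  [ 9   12      0    1 ]
  [ 9   12      0    1 ]
R3 → R3 − 9·R1
  [ 1  4/3  -1/18  1/9 ]
  [ 0    0   -5/3  1/3 ]
  [ 0    0    1/2    0 ]
  [ 9   12      0    1 ]
R4 → R4 − 9·R1
  [ 1  4/3  -1/18  1/9 ]
  [ 0    0   -5/3  1/3 ]
  [ 0    0    1/2    0 ]
  [ 0    0    1/2    0 ]
R2 → -3/5·R2
  [ 1  4/3  -1/18   1/9 ]
  [ 0    0      1  -1/5 ]
  [ 0    0    1/2     0 ]
  [ 0    0    1/2     0 ]
R3 → R3 − 1/2·R2
  [ 1  4/3  -1/18   1/9 ]
  [ 0    0      1  -1/5 ]
  [ 0    0      0  1/10 ]
  [ 0    0    1/2     0 ]
R4 → R4 − 1/2·R2
  [ 1  4/3  -1/18   1/9 ]
  [ 0    0      1  -1/5 ]
  [ 0    0      0  1/10 ]
  [ 0    0      0  1/10 ]
R3 → 10·R3
  [ 1  4/3  -1/18   1/9 ]
  [ 0    0      1  -1/5 ]
  [ 0    0      0     1 ]
  [ 0    0      0  1/10 ]
R4 → R4 − 1/10·R3
  [ 1  4/3  -1/18   1/9 ]
  [ 0    0      1  -1/5 ]
  [ 0    0      0     1 ]
  [ 0    0      0     0 ]
R2 → R2 + 1/5·R3
  [ 1  4/3  -1/18  1/9 ]
  [ 0    0      1    0 ]
  [ 0    0      0    1 ]
  [ 0    0      0    0 ]
R1 → R1 − 1/9·R3
  [ 1  4/3  -1/18  0 ]
  [ 0    0      1  0 ]
  [ 0    0      0  1 ]
  [ 0    0      0  0 ]
R1 → R1 + 1/18·R2
  [ 1  4/3  0  0 ]
  [ 0    0  1  0 ]
  [ 0    0  0  1 ]
  [ 0    0  0  0 ]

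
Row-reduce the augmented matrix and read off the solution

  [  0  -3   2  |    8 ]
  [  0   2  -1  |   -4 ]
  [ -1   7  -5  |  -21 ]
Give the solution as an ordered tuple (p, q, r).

ρ1 ↔ ρ3
  [ -1   7  -5  |  -21 ]
  [  0   2  -1  |   -4 ]
  [  0  -3   2  |    8 ]
ρ1 -> -1·ρ1
  [ 1  -7   5  |  21 ]
  [ 0   2  -1  |  -4 ]
  [ 0  -3   2  |   8 ]
ρ2 -> 1/2·ρ2
  [ 1  -7     5  |  21 ]
  [ 0   1  -1/2  |  -2 ]
  [ 0  -3     2  |   8 ]
ρ3 -> ρ3 + 3·ρ2
  [ 1  -7     5  |  21 ]
  [ 0   1  -1/2  |  -2 ]
  [ 0   0   1/2  |   2 ]
ρ3 -> 2·ρ3
  [ 1  -7     5  |  21 ]
  [ 0   1  -1/2  |  -2 ]
  [ 0   0     1  |   4 ]
ρ2 -> ρ2 + 1/2·ρ3
  [ 1  -7  5  |  21 ]
  [ 0   1  0  |   0 ]
  [ 0   0  1  |   4 ]
ρ1 -> ρ1 − 5·ρ3
  [ 1  -7  0  |  1 ]
  [ 0   1  0  |  0 ]
  [ 0   0  1  |  4 ]
ρ1 -> ρ1 + 7·ρ2
  [ 1  0  0  |  1 ]
  [ 0  1  0  |  0 ]
  [ 0  0  1  |  4 ]
Reading off the last column: p = 1, q = 0, r = 4.

(1, 0, 4)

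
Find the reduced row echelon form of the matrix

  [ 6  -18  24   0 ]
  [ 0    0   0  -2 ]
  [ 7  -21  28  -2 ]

Multiply r1 by 1/6.
Subtract 7 times r1 from r3.
Multiply r2 by -1/2.
Add 2 times r2 to r3.

[[1, -3, 4, 0], [0, 0, 0, 1], [0, 0, 0, 0]]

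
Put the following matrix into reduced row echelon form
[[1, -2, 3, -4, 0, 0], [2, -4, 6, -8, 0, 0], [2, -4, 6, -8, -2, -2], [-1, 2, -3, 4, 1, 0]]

ρ2 → ρ2 − 2·ρ1
  [  1  -2   3  -4   0   0 ]
  [  0   0   0   0   0   0 ]
  [  2  -4   6  -8  -2  -2 ]
  [ -1   2  -3   4   1   0 ]
ρ3 → ρ3 − 2·ρ1
  [  1  -2   3  -4   0   0 ]
  [  0   0   0   0   0   0 ]
  [  0   0   0   0  -2  -2 ]
  [ -1   2  -3   4   1   0 ]
ρ4 → ρ4 + ρ1
  [ 1  -2  3  -4   0   0 ]
  [ 0   0  0   0   0   0 ]
  [ 0   0  0   0  -2  -2 ]
  [ 0   0  0   0   1   0 ]
ρ2 ↔ ρ3
  [ 1  -2  3  -4   0   0 ]
  [ 0   0  0   0  -2  -2 ]
  [ 0   0  0   0   0   0 ]
  [ 0   0  0   0   1   0 ]
ρ2 → -1/2·ρ2
  [ 1  -2  3  -4  0  0 ]
  [ 0   0  0   0  1  1 ]
  [ 0   0  0   0  0  0 ]
  [ 0   0  0   0  1  0 ]
ρ4 → ρ4 − ρ2
  [ 1  -2  3  -4  0   0 ]
  [ 0   0  0   0  1   1 ]
  [ 0   0  0   0  0   0 ]
  [ 0   0  0   0  0  -1 ]
ρ3 ↔ ρ4
  [ 1  -2  3  -4  0   0 ]
  [ 0   0  0   0  1   1 ]
  [ 0   0  0   0  0  -1 ]
  [ 0   0  0   0  0   0 ]
ρ3 → -1·ρ3
  [ 1  -2  3  -4  0  0 ]
  [ 0   0  0   0  1  1 ]
  [ 0   0  0   0  0  1 ]
  [ 0   0  0   0  0  0 ]
ρ2 → ρ2 − ρ3
  [ 1  -2  3  -4  0  0 ]
  [ 0   0  0   0  1  0 ]
  [ 0   0  0   0  0  1 ]
  [ 0   0  0   0  0  0 ]

[[1, -2, 3, -4, 0, 0], [0, 0, 0, 0, 1, 0], [0, 0, 0, 0, 0, 1], [0, 0, 0, 0, 0, 0]]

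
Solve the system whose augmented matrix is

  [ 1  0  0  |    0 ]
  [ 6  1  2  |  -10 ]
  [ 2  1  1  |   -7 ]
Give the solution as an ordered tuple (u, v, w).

r2 -> r2 − 6·r1
  [ 1  0  0  |    0 ]
  [ 0  1  2  |  -10 ]
  [ 2  1  1  |   -7 ]
r3 -> r3 − 2·r1
  [ 1  0  0  |    0 ]
  [ 0  1  2  |  -10 ]
  [ 0  1  1  |   -7 ]
r3 -> r3 − r2
  [ 1  0   0  |    0 ]
  [ 0  1   2  |  -10 ]
  [ 0  0  -1  |    3 ]
r3 -> -1·r3
  [ 1  0  0  |    0 ]
  [ 0  1  2  |  -10 ]
  [ 0  0  1  |   -3 ]
r2 -> r2 − 2·r3
  [ 1  0  0  |   0 ]
  [ 0  1  0  |  -4 ]
  [ 0  0  1  |  -3 ]
Reading off the last column: u = 0, v = -4, w = -3.

(0, -4, -3)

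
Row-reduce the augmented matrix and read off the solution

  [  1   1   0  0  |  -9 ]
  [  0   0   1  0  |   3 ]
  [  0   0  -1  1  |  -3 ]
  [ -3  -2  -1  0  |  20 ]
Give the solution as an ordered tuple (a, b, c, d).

(-5, -4, 3, 0)

Add 3 times R1 to R4.
Swap R2 and R4.
Multiply R3 by -1.
Subtract R3 from R4.
Add R4 to R3.
Add R3 to R2.
Subtract R2 from R1.
Reading off the last column: a = -5, b = -4, c = 3, d = 0.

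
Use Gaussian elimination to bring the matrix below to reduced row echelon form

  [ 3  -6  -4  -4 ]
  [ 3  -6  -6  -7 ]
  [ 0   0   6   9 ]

[[1, -2, 0, 2/3], [0, 0, 1, 3/2], [0, 0, 0, 0]]

R1 -> 1/3·R1
  [ 1  -2  -4/3  -4/3 ]
  [ 3  -6    -6    -7 ]
  [ 0   0     6     9 ]
R2 -> R2 − 3·R1
  [ 1  -2  -4/3  -4/3 ]
  [ 0   0    -2    -3 ]
  [ 0   0     6     9 ]
R2 -> -1/2·R2
  [ 1  -2  -4/3  -4/3 ]
  [ 0   0     1   3/2 ]
  [ 0   0     6     9 ]
R3 -> R3 − 6·R2
  [ 1  -2  -4/3  -4/3 ]
  [ 0   0     1   3/2 ]
  [ 0   0     0     0 ]
R1 -> R1 + 4/3·R2
  [ 1  -2  0  2/3 ]
  [ 0   0  1  3/2 ]
  [ 0   0  0    0 ]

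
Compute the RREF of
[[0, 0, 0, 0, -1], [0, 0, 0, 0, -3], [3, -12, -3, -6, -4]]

Swap R1 and R3.
  [ 3  -12  -3  -6  -4 ]
  [ 0    0   0   0  -3 ]
  [ 0    0   0   0  -1 ]
Multiply R1 by 1/3.
  [ 1  -4  -1  -2  -4/3 ]
  [ 0   0   0   0    -3 ]
  [ 0   0   0   0    -1 ]
Multiply R2 by -1/3.
  [ 1  -4  -1  -2  -4/3 ]
  [ 0   0   0   0     1 ]
  [ 0   0   0   0    -1 ]
Add R2 to R3.
  [ 1  -4  -1  -2  -4/3 ]
  [ 0   0   0   0     1 ]
  [ 0   0   0   0     0 ]
Add 4/3 times R2 to R1.
  [ 1  -4  -1  -2  0 ]
  [ 0   0   0   0  1 ]
  [ 0   0   0   0  0 ]

[[1, -4, -1, -2, 0], [0, 0, 0, 0, 1], [0, 0, 0, 0, 0]]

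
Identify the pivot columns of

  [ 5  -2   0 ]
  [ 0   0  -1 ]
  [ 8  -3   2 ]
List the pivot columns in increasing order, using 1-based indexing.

1, 2, 3

Multiply ρ1 by 1/5.
  [ 1  -2/5   0 ]
  [ 0     0  -1 ]
  [ 8    -3   2 ]
Subtract 8 times ρ1 from ρ3.
  [ 1  -2/5   0 ]
  [ 0     0  -1 ]
  [ 0   1/5   2 ]
Swap ρ2 and ρ3.
  [ 1  -2/5   0 ]
  [ 0   1/5   2 ]
  [ 0     0  -1 ]
Multiply ρ2 by 5.
  [ 1  -2/5   0 ]
  [ 0     1  10 ]
  [ 0     0  -1 ]
Multiply ρ3 by -1.
  [ 1  -2/5   0 ]
  [ 0     1  10 ]
  [ 0     0   1 ]
Subtract 10 times ρ3 from ρ2.
  [ 1  -2/5  0 ]
  [ 0     1  0 ]
  [ 0     0  1 ]
Add 2/5 times ρ2 to ρ1.
  [ 1  0  0 ]
  [ 0  1  0 ]
  [ 0  0  1 ]
Pivot columns are the columns containing a leading 1.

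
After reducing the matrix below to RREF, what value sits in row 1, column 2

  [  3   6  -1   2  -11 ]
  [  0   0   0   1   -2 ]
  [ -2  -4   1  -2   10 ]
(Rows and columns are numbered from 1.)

2

Multiply R1 by 1/3.
  [  1   2  -1/3  2/3  -11/3 ]
  [  0   0     0    1     -2 ]
  [ -2  -4     1   -2     10 ]
Add 2 times R1 to R3.
  [ 1  2  -1/3   2/3  -11/3 ]
  [ 0  0     0     1     -2 ]
  [ 0  0   1/3  -2/3    8/3 ]
Swap R2 and R3.
  [ 1  2  -1/3   2/3  -11/3 ]
  [ 0  0   1/3  -2/3    8/3 ]
  [ 0  0     0     1     -2 ]
Multiply R2 by 3.
  [ 1  2  -1/3  2/3  -11/3 ]
  [ 0  0     1   -2      8 ]
  [ 0  0     0    1     -2 ]
Add 2 times R3 to R2.
  [ 1  2  -1/3  2/3  -11/3 ]
  [ 0  0     1    0      4 ]
  [ 0  0     0    1     -2 ]
Subtract 2/3 times R3 from R1.
  [ 1  2  -1/3  0  -7/3 ]
  [ 0  0     1  0     4 ]
  [ 0  0     0  1    -2 ]
Add 1/3 times R2 to R1.
  [ 1  2  0  0  -1 ]
  [ 0  0  1  0   4 ]
  [ 0  0  0  1  -2 ]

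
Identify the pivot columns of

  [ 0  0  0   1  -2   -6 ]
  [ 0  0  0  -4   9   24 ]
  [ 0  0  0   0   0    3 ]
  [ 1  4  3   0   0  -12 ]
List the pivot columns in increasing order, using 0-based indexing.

ρ1 ↔ ρ4
  [ 1  4  3   0   0  -12 ]
  [ 0  0  0  -4   9   24 ]
  [ 0  0  0   0   0    3 ]
  [ 0  0  0   1  -2   -6 ]
ρ2 -> -1/4·ρ2
  [ 1  4  3  0     0  -12 ]
  [ 0  0  0  1  -9/4   -6 ]
  [ 0  0  0  0     0    3 ]
  [ 0  0  0  1    -2   -6 ]
ρ4 -> ρ4 − ρ2
  [ 1  4  3  0     0  -12 ]
  [ 0  0  0  1  -9/4   -6 ]
  [ 0  0  0  0     0    3 ]
  [ 0  0  0  0   1/4    0 ]
ρ3 ↔ ρ4
  [ 1  4  3  0     0  -12 ]
  [ 0  0  0  1  -9/4   -6 ]
  [ 0  0  0  0   1/4    0 ]
  [ 0  0  0  0     0    3 ]
ρ3 -> 4·ρ3
  [ 1  4  3  0     0  -12 ]
  [ 0  0  0  1  -9/4   -6 ]
  [ 0  0  0  0     1    0 ]
  [ 0  0  0  0     0    3 ]
ρ4 -> 1/3·ρ4
  [ 1  4  3  0     0  -12 ]
  [ 0  0  0  1  -9/4   -6 ]
  [ 0  0  0  0     1    0 ]
  [ 0  0  0  0     0    1 ]
ρ2 -> ρ2 + 6·ρ4
  [ 1  4  3  0     0  -12 ]
  [ 0  0  0  1  -9/4    0 ]
  [ 0  0  0  0     1    0 ]
  [ 0  0  0  0     0    1 ]
ρ1 -> ρ1 + 12·ρ4
  [ 1  4  3  0     0  0 ]
  [ 0  0  0  1  -9/4  0 ]
  [ 0  0  0  0     1  0 ]
  [ 0  0  0  0     0  1 ]
ρ2 -> ρ2 + 9/4·ρ3
  [ 1  4  3  0  0  0 ]
  [ 0  0  0  1  0  0 ]
  [ 0  0  0  0  1  0 ]
  [ 0  0  0  0  0  1 ]
Pivot columns are the columns containing a leading 1.

0, 3, 4, 5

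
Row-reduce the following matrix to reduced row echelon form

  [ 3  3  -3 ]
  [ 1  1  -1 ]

[[1, 1, -1], [0, 0, 0]]

R1 ← 1/3·R1
  [ 1  1  -1 ]
  [ 1  1  -1 ]
R2 ← R2 − R1
  [ 1  1  -1 ]
  [ 0  0   0 ]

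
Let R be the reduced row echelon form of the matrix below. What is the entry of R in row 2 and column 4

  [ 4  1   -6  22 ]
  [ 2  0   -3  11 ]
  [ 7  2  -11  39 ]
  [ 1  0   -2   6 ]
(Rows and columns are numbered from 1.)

0

ρ1 := 1/4·ρ1
  [ 1  1/4  -3/2  11/2 ]
  [ 2    0    -3    11 ]
  [ 7    2   -11    39 ]
  [ 1    0    -2     6 ]
ρ2 := ρ2 − 2·ρ1
  [ 1   1/4  -3/2  11/2 ]
  [ 0  -1/2     0     0 ]
  [ 7     2   -11    39 ]
  [ 1     0    -2     6 ]
ρ3 := ρ3 − 7·ρ1
  [ 1   1/4  -3/2  11/2 ]
  [ 0  -1/2     0     0 ]
  [ 0   1/4  -1/2   1/2 ]
  [ 1     0    -2     6 ]
ρ4 := ρ4 − ρ1
  [ 1   1/4  -3/2  11/2 ]
  [ 0  -1/2     0     0 ]
  [ 0   1/4  -1/2   1/2 ]
  [ 0  -1/4  -1/2   1/2 ]
ρ2 := -2·ρ2
  [ 1   1/4  -3/2  11/2 ]
  [ 0     1     0     0 ]
  [ 0   1/4  -1/2   1/2 ]
  [ 0  -1/4  -1/2   1/2 ]
ρ3 := ρ3 − 1/4·ρ2
  [ 1   1/4  -3/2  11/2 ]
  [ 0     1     0     0 ]
  [ 0     0  -1/2   1/2 ]
  [ 0  -1/4  -1/2   1/2 ]
ρ4 := ρ4 + 1/4·ρ2
  [ 1  1/4  -3/2  11/2 ]
  [ 0    1     0     0 ]
  [ 0    0  -1/2   1/2 ]
  [ 0    0  -1/2   1/2 ]
ρ3 := -2·ρ3
  [ 1  1/4  -3/2  11/2 ]
  [ 0    1     0     0 ]
  [ 0    0     1    -1 ]
  [ 0    0  -1/2   1/2 ]
ρ4 := ρ4 + 1/2·ρ3
  [ 1  1/4  -3/2  11/2 ]
  [ 0    1     0     0 ]
  [ 0    0     1    -1 ]
  [ 0    0     0     0 ]
ρ1 := ρ1 + 3/2·ρ3
  [ 1  1/4  0   4 ]
  [ 0    1  0   0 ]
  [ 0    0  1  -1 ]
  [ 0    0  0   0 ]
ρ1 := ρ1 − 1/4·ρ2
  [ 1  0  0   4 ]
  [ 0  1  0   0 ]
  [ 0  0  1  -1 ]
  [ 0  0  0   0 ]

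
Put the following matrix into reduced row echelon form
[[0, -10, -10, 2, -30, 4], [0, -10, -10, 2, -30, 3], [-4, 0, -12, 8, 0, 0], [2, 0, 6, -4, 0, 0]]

R1 ↔ R3
  [ -4    0  -12   8    0  0 ]
  [  0  -10  -10   2  -30  3 ]
  [  0  -10  -10   2  -30  4 ]
  [  2    0    6  -4    0  0 ]
R1 := -1/4·R1
  [ 1    0    3  -2    0  0 ]
  [ 0  -10  -10   2  -30  3 ]
  [ 0  -10  -10   2  -30  4 ]
  [ 2    0    6  -4    0  0 ]
R4 := R4 − 2·R1
  [ 1    0    3  -2    0  0 ]
  [ 0  -10  -10   2  -30  3 ]
  [ 0  -10  -10   2  -30  4 ]
  [ 0    0    0   0    0  0 ]
R2 := -1/10·R2
  [ 1    0    3    -2    0      0 ]
  [ 0    1    1  -1/5    3  -3/10 ]
  [ 0  -10  -10     2  -30      4 ]
  [ 0    0    0     0    0      0 ]
R3 := R3 + 10·R2
  [ 1  0  3    -2  0      0 ]
  [ 0  1  1  -1/5  3  -3/10 ]
  [ 0  0  0     0  0      1 ]
  [ 0  0  0     0  0      0 ]
R2 := R2 + 3/10·R3
  [ 1  0  3    -2  0  0 ]
  [ 0  1  1  -1/5  3  0 ]
  [ 0  0  0     0  0  1 ]
  [ 0  0  0     0  0  0 ]

[[1, 0, 3, -2, 0, 0], [0, 1, 1, -1/5, 3, 0], [0, 0, 0, 0, 0, 1], [0, 0, 0, 0, 0, 0]]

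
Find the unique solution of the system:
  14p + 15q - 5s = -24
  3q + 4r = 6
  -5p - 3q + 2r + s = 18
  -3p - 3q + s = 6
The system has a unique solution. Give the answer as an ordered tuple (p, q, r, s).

Form the augmented matrix and row-reduce:
  [ 14  15  0  -5  |  -24 ]
  [  0   3  4   0  |    6 ]
  [ -5  -3  2   1  |   18 ]
  [ -3  -3  0   1  |    6 ]
R1 → 1/14·R1
  [  1  15/14  0  -5/14  |  -12/7 ]
  [  0      3  4      0  |      6 ]
  [ -5     -3  2      1  |     18 ]
  [ -3     -3  0      1  |      6 ]
R3 → R3 + 5·R1
  [  1  15/14  0   -5/14  |  -12/7 ]
  [  0      3  4       0  |      6 ]
  [  0  33/14  2  -11/14  |   66/7 ]
  [ -3     -3  0       1  |      6 ]
R4 → R4 + 3·R1
  [ 1  15/14  0   -5/14  |  -12/7 ]
  [ 0      3  4       0  |      6 ]
  [ 0  33/14  2  -11/14  |   66/7 ]
  [ 0   3/14  0   -1/14  |    6/7 ]
R2 → 1/3·R2
  [ 1  15/14    0   -5/14  |  -12/7 ]
  [ 0      1  4/3       0  |      2 ]
  [ 0  33/14    2  -11/14  |   66/7 ]
  [ 0   3/14    0   -1/14  |    6/7 ]
R3 → R3 − 33/14·R2
  [ 1  15/14     0   -5/14  |  -12/7 ]
  [ 0      1   4/3       0  |      2 ]
  [ 0      0  -8/7  -11/14  |   33/7 ]
  [ 0   3/14     0   -1/14  |    6/7 ]
R4 → R4 − 3/14·R2
  [ 1  15/14     0   -5/14  |  -12/7 ]
  [ 0      1   4/3       0  |      2 ]
  [ 0      0  -8/7  -11/14  |   33/7 ]
  [ 0      0  -2/7   -1/14  |    3/7 ]
R3 → -7/8·R3
  [ 1  15/14     0  -5/14  |  -12/7 ]
  [ 0      1   4/3      0  |      2 ]
  [ 0      0     1  11/16  |  -33/8 ]
  [ 0      0  -2/7  -1/14  |    3/7 ]
R4 → R4 + 2/7·R3
  [ 1  15/14    0  -5/14  |  -12/7 ]
  [ 0      1  4/3      0  |      2 ]
  [ 0      0    1  11/16  |  -33/8 ]
  [ 0      0    0    1/8  |   -3/4 ]
R4 → 8·R4
  [ 1  15/14    0  -5/14  |  -12/7 ]
  [ 0      1  4/3      0  |      2 ]
  [ 0      0    1  11/16  |  -33/8 ]
  [ 0      0    0      1  |     -6 ]
R3 → R3 − 11/16·R4
  [ 1  15/14    0  -5/14  |  -12/7 ]
  [ 0      1  4/3      0  |      2 ]
  [ 0      0    1      0  |      0 ]
  [ 0      0    0      1  |     -6 ]
R1 → R1 + 5/14·R4
  [ 1  15/14    0  0  |  -27/7 ]
  [ 0      1  4/3  0  |      2 ]
  [ 0      0    1  0  |      0 ]
  [ 0      0    0  1  |     -6 ]
R2 → R2 − 4/3·R3
  [ 1  15/14  0  0  |  -27/7 ]
  [ 0      1  0  0  |      2 ]
  [ 0      0  1  0  |      0 ]
  [ 0      0  0  1  |     -6 ]
R1 → R1 − 15/14·R2
  [ 1  0  0  0  |  -6 ]
  [ 0  1  0  0  |   2 ]
  [ 0  0  1  0  |   0 ]
  [ 0  0  0  1  |  -6 ]
Reading off the last column: p = -6, q = 2, r = 0, s = -6.

(-6, 2, 0, -6)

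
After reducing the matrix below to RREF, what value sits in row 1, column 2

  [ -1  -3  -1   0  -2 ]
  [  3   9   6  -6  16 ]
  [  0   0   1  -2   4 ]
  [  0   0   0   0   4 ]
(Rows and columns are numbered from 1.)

3

R1 -> -1·R1
  [ 1  3  1   0   2 ]
  [ 3  9  6  -6  16 ]
  [ 0  0  1  -2   4 ]
  [ 0  0  0   0   4 ]
R2 -> R2 − 3·R1
  [ 1  3  1   0   2 ]
  [ 0  0  3  -6  10 ]
  [ 0  0  1  -2   4 ]
  [ 0  0  0   0   4 ]
R2 -> 1/3·R2
  [ 1  3  1   0     2 ]
  [ 0  0  1  -2  10/3 ]
  [ 0  0  1  -2     4 ]
  [ 0  0  0   0     4 ]
R3 -> R3 − R2
  [ 1  3  1   0     2 ]
  [ 0  0  1  -2  10/3 ]
  [ 0  0  0   0   2/3 ]
  [ 0  0  0   0     4 ]
R3 -> 3/2·R3
  [ 1  3  1   0     2 ]
  [ 0  0  1  -2  10/3 ]
  [ 0  0  0   0     1 ]
  [ 0  0  0   0     4 ]
R4 -> R4 − 4·R3
  [ 1  3  1   0     2 ]
  [ 0  0  1  -2  10/3 ]
  [ 0  0  0   0     1 ]
  [ 0  0  0   0     0 ]
R2 -> R2 − 10/3·R3
  [ 1  3  1   0  2 ]
  [ 0  0  1  -2  0 ]
  [ 0  0  0   0  1 ]
  [ 0  0  0   0  0 ]
R1 -> R1 − 2·R3
  [ 1  3  1   0  0 ]
  [ 0  0  1  -2  0 ]
  [ 0  0  0   0  1 ]
  [ 0  0  0   0  0 ]
R1 -> R1 − R2
  [ 1  3  0   2  0 ]
  [ 0  0  1  -2  0 ]
  [ 0  0  0   0  1 ]
  [ 0  0  0   0  0 ]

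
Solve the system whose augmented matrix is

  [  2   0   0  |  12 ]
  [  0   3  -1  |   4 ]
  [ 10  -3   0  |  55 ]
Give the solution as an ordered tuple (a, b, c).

(6, 5/3, 1)

R1 ← 1/2·R1
  [  1   0   0  |   6 ]
  [  0   3  -1  |   4 ]
  [ 10  -3   0  |  55 ]
R3 ← R3 − 10·R1
  [ 1   0   0  |   6 ]
  [ 0   3  -1  |   4 ]
  [ 0  -3   0  |  -5 ]
R2 ← 1/3·R2
  [ 1   0     0  |    6 ]
  [ 0   1  -1/3  |  4/3 ]
  [ 0  -3     0  |   -5 ]
R3 ← R3 + 3·R2
  [ 1  0     0  |    6 ]
  [ 0  1  -1/3  |  4/3 ]
  [ 0  0    -1  |   -1 ]
R3 ← -1·R3
  [ 1  0     0  |    6 ]
  [ 0  1  -1/3  |  4/3 ]
  [ 0  0     1  |    1 ]
R2 ← R2 + 1/3·R3
  [ 1  0  0  |    6 ]
  [ 0  1  0  |  5/3 ]
  [ 0  0  1  |    1 ]
Reading off the last column: a = 6, b = 5/3, c = 1.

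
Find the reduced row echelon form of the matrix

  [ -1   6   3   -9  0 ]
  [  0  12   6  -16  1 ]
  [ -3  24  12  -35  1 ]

Multiply R1 by -1.
  [  1  -6  -3    9  0 ]
  [  0  12   6  -16  1 ]
  [ -3  24  12  -35  1 ]
Add 3 times R1 to R3.
  [ 1  -6  -3    9  0 ]
  [ 0  12   6  -16  1 ]
  [ 0   6   3   -8  1 ]
Multiply R2 by 1/12.
  [ 1  -6   -3     9     0 ]
  [ 0   1  1/2  -4/3  1/12 ]
  [ 0   6    3    -8     1 ]
Subtract 6 times R2 from R3.
  [ 1  -6   -3     9     0 ]
  [ 0   1  1/2  -4/3  1/12 ]
  [ 0   0    0     0   1/2 ]
Multiply R3 by 2.
  [ 1  -6   -3     9     0 ]
  [ 0   1  1/2  -4/3  1/12 ]
  [ 0   0    0     0     1 ]
Subtract 1/12 times R3 from R2.
  [ 1  -6   -3     9  0 ]
  [ 0   1  1/2  -4/3  0 ]
  [ 0   0    0     0  1 ]
Add 6 times R2 to R1.
  [ 1  0    0     1  0 ]
  [ 0  1  1/2  -4/3  0 ]
  [ 0  0    0     0  1 ]

[[1, 0, 0, 1, 0], [0, 1, 1/2, -4/3, 0], [0, 0, 0, 0, 1]]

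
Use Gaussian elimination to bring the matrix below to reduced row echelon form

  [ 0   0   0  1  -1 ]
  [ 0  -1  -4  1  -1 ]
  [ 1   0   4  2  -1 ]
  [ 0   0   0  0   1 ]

[[1, 0, 4, 0, 0], [0, 1, 4, 0, 0], [0, 0, 0, 1, 0], [0, 0, 0, 0, 1]]

R1 <=> R3
  [ 1   0   4  2  -1 ]
  [ 0  -1  -4  1  -1 ]
  [ 0   0   0  1  -1 ]
  [ 0   0   0  0   1 ]
R2 := -1·R2
  [ 1  0  4   2  -1 ]
  [ 0  1  4  -1   1 ]
  [ 0  0  0   1  -1 ]
  [ 0  0  0   0   1 ]
R3 := R3 + R4
  [ 1  0  4   2  -1 ]
  [ 0  1  4  -1   1 ]
  [ 0  0  0   1   0 ]
  [ 0  0  0   0   1 ]
R2 := R2 − R4
  [ 1  0  4   2  -1 ]
  [ 0  1  4  -1   0 ]
  [ 0  0  0   1   0 ]
  [ 0  0  0   0   1 ]
R1 := R1 + R4
  [ 1  0  4   2  0 ]
  [ 0  1  4  -1  0 ]
  [ 0  0  0   1  0 ]
  [ 0  0  0   0  1 ]
R2 := R2 + R3
  [ 1  0  4  2  0 ]
  [ 0  1  4  0  0 ]
  [ 0  0  0  1  0 ]
  [ 0  0  0  0  1 ]
R1 := R1 − 2·R3
  [ 1  0  4  0  0 ]
  [ 0  1  4  0  0 ]
  [ 0  0  0  1  0 ]
  [ 0  0  0  0  1 ]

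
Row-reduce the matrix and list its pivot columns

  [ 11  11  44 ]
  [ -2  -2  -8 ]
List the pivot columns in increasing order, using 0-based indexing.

0

r1 → 1/11·r1
  [  1   1   4 ]
  [ -2  -2  -8 ]
r2 → r2 + 2·r1
  [ 1  1  4 ]
  [ 0  0  0 ]
Pivot columns are the columns containing a leading 1.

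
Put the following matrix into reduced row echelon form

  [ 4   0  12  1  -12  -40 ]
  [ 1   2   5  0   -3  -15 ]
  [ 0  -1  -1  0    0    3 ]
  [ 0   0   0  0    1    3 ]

[[1, 0, 3, 0, 0, 0], [0, 1, 1, 0, 0, -3], [0, 0, 0, 1, 0, -4], [0, 0, 0, 0, 1, 3]]

R1 → 1/4·R1
  [ 1   0   3  1/4  -3  -10 ]
  [ 1   2   5    0  -3  -15 ]
  [ 0  -1  -1    0   0    3 ]
  [ 0   0   0    0   1    3 ]
R2 → R2 − R1
  [ 1   0   3   1/4  -3  -10 ]
  [ 0   2   2  -1/4   0   -5 ]
  [ 0  -1  -1     0   0    3 ]
  [ 0   0   0     0   1    3 ]
R2 → 1/2·R2
  [ 1   0   3   1/4  -3   -10 ]
  [ 0   1   1  -1/8   0  -5/2 ]
  [ 0  -1  -1     0   0     3 ]
  [ 0   0   0     0   1     3 ]
R3 → R3 + R2
  [ 1  0  3   1/4  -3   -10 ]
  [ 0  1  1  -1/8   0  -5/2 ]
  [ 0  0  0  -1/8   0   1/2 ]
  [ 0  0  0     0   1     3 ]
R3 → -8·R3
  [ 1  0  3   1/4  -3   -10 ]
  [ 0  1  1  -1/8   0  -5/2 ]
  [ 0  0  0     1   0    -4 ]
  [ 0  0  0     0   1     3 ]
R1 → R1 + 3·R4
  [ 1  0  3   1/4  0    -1 ]
  [ 0  1  1  -1/8  0  -5/2 ]
  [ 0  0  0     1  0    -4 ]
  [ 0  0  0     0  1     3 ]
R2 → R2 + 1/8·R3
  [ 1  0  3  1/4  0  -1 ]
  [ 0  1  1    0  0  -3 ]
  [ 0  0  0    1  0  -4 ]
  [ 0  0  0    0  1   3 ]
R1 → R1 − 1/4·R3
  [ 1  0  3  0  0   0 ]
  [ 0  1  1  0  0  -3 ]
  [ 0  0  0  1  0  -4 ]
  [ 0  0  0  0  1   3 ]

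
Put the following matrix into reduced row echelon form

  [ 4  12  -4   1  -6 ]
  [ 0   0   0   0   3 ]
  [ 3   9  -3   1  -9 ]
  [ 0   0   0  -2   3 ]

R1 -> 1/4·R1
  [ 1  3  -1  1/4  -3/2 ]
  [ 0  0   0    0     3 ]
  [ 3  9  -3    1    -9 ]
  [ 0  0   0   -2     3 ]
R3 -> R3 − 3·R1
  [ 1  3  -1  1/4  -3/2 ]
  [ 0  0   0    0     3 ]
  [ 0  0   0  1/4  -9/2 ]
  [ 0  0   0   -2     3 ]
R2 ↔ R3
  [ 1  3  -1  1/4  -3/2 ]
  [ 0  0   0  1/4  -9/2 ]
  [ 0  0   0    0     3 ]
  [ 0  0   0   -2     3 ]
R2 -> 4·R2
  [ 1  3  -1  1/4  -3/2 ]
  [ 0  0   0    1   -18 ]
  [ 0  0   0    0     3 ]
  [ 0  0   0   -2     3 ]
R4 -> R4 + 2·R2
  [ 1  3  -1  1/4  -3/2 ]
  [ 0  0   0    1   -18 ]
  [ 0  0   0    0     3 ]
  [ 0  0   0    0   -33 ]
R3 -> 1/3·R3
  [ 1  3  -1  1/4  -3/2 ]
  [ 0  0   0    1   -18 ]
  [ 0  0   0    0     1 ]
  [ 0  0   0    0   -33 ]
R4 -> R4 + 33·R3
  [ 1  3  -1  1/4  -3/2 ]
  [ 0  0   0    1   -18 ]
  [ 0  0   0    0     1 ]
  [ 0  0   0    0     0 ]
R2 -> R2 + 18·R3
  [ 1  3  -1  1/4  -3/2 ]
  [ 0  0   0    1     0 ]
  [ 0  0   0    0     1 ]
  [ 0  0   0    0     0 ]
R1 -> R1 + 3/2·R3
  [ 1  3  -1  1/4  0 ]
  [ 0  0   0    1  0 ]
  [ 0  0   0    0  1 ]
  [ 0  0   0    0  0 ]
R1 -> R1 − 1/4·R2
  [ 1  3  -1  0  0 ]
  [ 0  0   0  1  0 ]
  [ 0  0   0  0  1 ]
  [ 0  0   0  0  0 ]

[[1, 3, -1, 0, 0], [0, 0, 0, 1, 0], [0, 0, 0, 0, 1], [0, 0, 0, 0, 0]]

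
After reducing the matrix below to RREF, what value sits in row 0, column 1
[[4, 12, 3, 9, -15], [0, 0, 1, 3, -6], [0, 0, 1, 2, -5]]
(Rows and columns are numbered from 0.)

3

ρ1 ← 1/4·ρ1
  [ 1  3  3/4  9/4  -15/4 ]
  [ 0  0    1    3     -6 ]
  [ 0  0    1    2     -5 ]
ρ3 ← ρ3 − ρ2
  [ 1  3  3/4  9/4  -15/4 ]
  [ 0  0    1    3     -6 ]
  [ 0  0    0   -1      1 ]
ρ3 ← -1·ρ3
  [ 1  3  3/4  9/4  -15/4 ]
  [ 0  0    1    3     -6 ]
  [ 0  0    0    1     -1 ]
ρ2 ← ρ2 − 3·ρ3
  [ 1  3  3/4  9/4  -15/4 ]
  [ 0  0    1    0     -3 ]
  [ 0  0    0    1     -1 ]
ρ1 ← ρ1 − 9/4·ρ3
  [ 1  3  3/4  0  -3/2 ]
  [ 0  0    1  0    -3 ]
  [ 0  0    0  1    -1 ]
ρ1 ← ρ1 − 3/4·ρ2
  [ 1  3  0  0  3/4 ]
  [ 0  0  1  0   -3 ]
  [ 0  0  0  1   -1 ]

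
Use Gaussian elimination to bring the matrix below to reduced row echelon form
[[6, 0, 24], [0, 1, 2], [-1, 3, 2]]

[[1, 0, 4], [0, 1, 2], [0, 0, 0]]

ρ1 → 1/6·ρ1
  [  1  0  4 ]
  [  0  1  2 ]
  [ -1  3  2 ]
ρ3 → ρ3 + ρ1
  [ 1  0  4 ]
  [ 0  1  2 ]
  [ 0  3  6 ]
ρ3 → ρ3 − 3·ρ2
  [ 1  0  4 ]
  [ 0  1  2 ]
  [ 0  0  0 ]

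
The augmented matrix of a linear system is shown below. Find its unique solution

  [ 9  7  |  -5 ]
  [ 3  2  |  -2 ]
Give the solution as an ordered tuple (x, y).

R1 → 1/9·R1
  [ 1  7/9  |  -5/9 ]
  [ 3    2  |    -2 ]
R2 → R2 − 3·R1
  [ 1   7/9  |  -5/9 ]
  [ 0  -1/3  |  -1/3 ]
R2 → -3·R2
  [ 1  7/9  |  -5/9 ]
  [ 0    1  |     1 ]
R1 → R1 − 7/9·R2
  [ 1  0  |  -4/3 ]
  [ 0  1  |     1 ]
Reading off the last column: x = -4/3, y = 1.

(-4/3, 1)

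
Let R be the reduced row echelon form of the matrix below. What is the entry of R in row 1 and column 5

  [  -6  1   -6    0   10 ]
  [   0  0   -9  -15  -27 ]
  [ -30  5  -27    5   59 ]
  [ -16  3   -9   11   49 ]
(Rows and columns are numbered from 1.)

Multiply R1 by -1/6.
  [   1  -1/6    1    0  -5/3 ]
  [   0     0   -9  -15   -27 ]
  [ -30     5  -27    5    59 ]
  [ -16     3   -9   11    49 ]
Add 30 times R1 to R3.
  [   1  -1/6   1    0  -5/3 ]
  [   0     0  -9  -15   -27 ]
  [   0     0   3    5     9 ]
  [ -16     3  -9   11    49 ]
Add 16 times R1 to R4.
  [ 1  -1/6   1    0  -5/3 ]
  [ 0     0  -9  -15   -27 ]
  [ 0     0   3    5     9 ]
  [ 0   1/3   7   11  67/3 ]
Swap R2 and R4.
  [ 1  -1/6   1    0  -5/3 ]
  [ 0   1/3   7   11  67/3 ]
  [ 0     0   3    5     9 ]
  [ 0     0  -9  -15   -27 ]
Multiply R2 by 3.
  [ 1  -1/6   1    0  -5/3 ]
  [ 0     1  21   33    67 ]
  [ 0     0   3    5     9 ]
  [ 0     0  -9  -15   -27 ]
Multiply R3 by 1/3.
  [ 1  -1/6   1    0  -5/3 ]
  [ 0     1  21   33    67 ]
  [ 0     0   1  5/3     3 ]
  [ 0     0  -9  -15   -27 ]
Add 9 times R3 to R4.
  [ 1  -1/6   1    0  -5/3 ]
  [ 0     1  21   33    67 ]
  [ 0     0   1  5/3     3 ]
  [ 0     0   0    0     0 ]
Subtract 21 times R3 from R2.
  [ 1  -1/6  1    0  -5/3 ]
  [ 0     1  0   -2     4 ]
  [ 0     0  1  5/3     3 ]
  [ 0     0  0    0     0 ]
Subtract R3 from R1.
  [ 1  -1/6  0  -5/3  -14/3 ]
  [ 0     1  0    -2      4 ]
  [ 0     0  1   5/3      3 ]
  [ 0     0  0     0      0 ]
Add 1/6 times R2 to R1.
  [ 1  0  0   -2  -4 ]
  [ 0  1  0   -2   4 ]
  [ 0  0  1  5/3   3 ]
  [ 0  0  0    0   0 ]

-4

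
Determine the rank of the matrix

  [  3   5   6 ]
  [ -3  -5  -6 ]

r1 -> 1/3·r1
  [  1  5/3   2 ]
  [ -3   -5  -6 ]
r2 -> r2 + 3·r1
  [ 1  5/3  2 ]
  [ 0    0  0 ]
The reduced form has 1 nonzero row.

rank = 1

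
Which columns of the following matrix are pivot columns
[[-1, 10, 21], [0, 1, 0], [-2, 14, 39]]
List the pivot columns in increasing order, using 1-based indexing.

Multiply r1 by -1.
  [  1  -10  -21 ]
  [  0    1    0 ]
  [ -2   14   39 ]
Add 2 times r1 to r3.
  [ 1  -10  -21 ]
  [ 0    1    0 ]
  [ 0   -6   -3 ]
Add 6 times r2 to r3.
  [ 1  -10  -21 ]
  [ 0    1    0 ]
  [ 0    0   -3 ]
Multiply r3 by -1/3.
  [ 1  -10  -21 ]
  [ 0    1    0 ]
  [ 0    0    1 ]
Add 21 times r3 to r1.
  [ 1  -10  0 ]
  [ 0    1  0 ]
  [ 0    0  1 ]
Add 10 times r2 to r1.
  [ 1  0  0 ]
  [ 0  1  0 ]
  [ 0  0  1 ]
Pivot columns are the columns containing a leading 1.

1, 2, 3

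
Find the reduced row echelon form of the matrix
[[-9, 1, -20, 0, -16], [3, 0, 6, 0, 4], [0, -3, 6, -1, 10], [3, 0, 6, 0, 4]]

[[1, 0, 2, 0, 4/3], [0, 1, -2, 0, -4], [0, 0, 0, 1, 2], [0, 0, 0, 0, 0]]

ρ1 → -1/9·ρ1
  [ 1  -1/9  20/9   0  16/9 ]
  [ 3     0     6   0     4 ]
  [ 0    -3     6  -1    10 ]
  [ 3     0     6   0     4 ]
ρ2 → ρ2 − 3·ρ1
  [ 1  -1/9  20/9   0  16/9 ]
  [ 0   1/3  -2/3   0  -4/3 ]
  [ 0    -3     6  -1    10 ]
  [ 3     0     6   0     4 ]
ρ4 → ρ4 − 3·ρ1
  [ 1  -1/9  20/9   0  16/9 ]
  [ 0   1/3  -2/3   0  -4/3 ]
  [ 0    -3     6  -1    10 ]
  [ 0   1/3  -2/3   0  -4/3 ]
ρ2 → 3·ρ2
  [ 1  -1/9  20/9   0  16/9 ]
  [ 0     1    -2   0    -4 ]
  [ 0    -3     6  -1    10 ]
  [ 0   1/3  -2/3   0  -4/3 ]
ρ3 → ρ3 + 3·ρ2
  [ 1  -1/9  20/9   0  16/9 ]
  [ 0     1    -2   0    -4 ]
  [ 0     0     0  -1    -2 ]
  [ 0   1/3  -2/3   0  -4/3 ]
ρ4 → ρ4 − 1/3·ρ2
  [ 1  -1/9  20/9   0  16/9 ]
  [ 0     1    -2   0    -4 ]
  [ 0     0     0  -1    -2 ]
  [ 0     0     0   0     0 ]
ρ3 → -1·ρ3
  [ 1  -1/9  20/9  0  16/9 ]
  [ 0     1    -2  0    -4 ]
  [ 0     0     0  1     2 ]
  [ 0     0     0  0     0 ]
ρ1 → ρ1 + 1/9·ρ2
  [ 1  0   2  0  4/3 ]
  [ 0  1  -2  0   -4 ]
  [ 0  0   0  1    2 ]
  [ 0  0   0  0    0 ]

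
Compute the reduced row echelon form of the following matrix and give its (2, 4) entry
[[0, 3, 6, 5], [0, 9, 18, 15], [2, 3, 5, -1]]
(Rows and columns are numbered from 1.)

R1 <-> R3
  [ 2  3   5  -1 ]
  [ 0  9  18  15 ]
  [ 0  3   6   5 ]
R1 → 1/2·R1
  [ 1  3/2  5/2  -1/2 ]
  [ 0    9   18    15 ]
  [ 0    3    6     5 ]
R2 → 1/9·R2
  [ 1  3/2  5/2  -1/2 ]
  [ 0    1    2   5/3 ]
  [ 0    3    6     5 ]
R3 → R3 − 3·R2
  [ 1  3/2  5/2  -1/2 ]
  [ 0    1    2   5/3 ]
  [ 0    0    0     0 ]
R1 → R1 − 3/2·R2
  [ 1  0  -1/2   -3 ]
  [ 0  1     2  5/3 ]
  [ 0  0     0    0 ]

5/3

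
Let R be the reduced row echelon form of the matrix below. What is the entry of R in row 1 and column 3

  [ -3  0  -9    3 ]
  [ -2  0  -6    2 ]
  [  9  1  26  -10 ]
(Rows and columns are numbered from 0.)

R1 → -1/3·R1
R2 → R2 + 2·R1
R3 → R3 − 9·R1
R2 <=> R3

-1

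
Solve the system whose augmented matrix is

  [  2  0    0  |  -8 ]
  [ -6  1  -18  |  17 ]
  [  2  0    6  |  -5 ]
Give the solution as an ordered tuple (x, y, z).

(-4, 2, 1/2)

R1 := 1/2·R1
R2 := R2 + 6·R1
R3 := R3 − 2·R1
R3 := 1/6·R3
R2 := R2 + 18·R3
Reading off the last column: x = -4, y = 2, z = 1/2.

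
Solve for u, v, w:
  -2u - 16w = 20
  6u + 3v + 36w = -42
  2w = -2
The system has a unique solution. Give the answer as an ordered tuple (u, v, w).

Form the augmented matrix and row-reduce:
  [ -2  0  -16  |   20 ]
  [  6  3   36  |  -42 ]
  [  0  0    2  |   -2 ]
R1 ← -1/2·R1
  [ 1  0   8  |  -10 ]
  [ 6  3  36  |  -42 ]
  [ 0  0   2  |   -2 ]
R2 ← R2 − 6·R1
  [ 1  0    8  |  -10 ]
  [ 0  3  -12  |   18 ]
  [ 0  0    2  |   -2 ]
R2 ← 1/3·R2
  [ 1  0   8  |  -10 ]
  [ 0  1  -4  |    6 ]
  [ 0  0   2  |   -2 ]
R3 ← 1/2·R3
  [ 1  0   8  |  -10 ]
  [ 0  1  -4  |    6 ]
  [ 0  0   1  |   -1 ]
R2 ← R2 + 4·R3
  [ 1  0  8  |  -10 ]
  [ 0  1  0  |    2 ]
  [ 0  0  1  |   -1 ]
R1 ← R1 − 8·R3
  [ 1  0  0  |  -2 ]
  [ 0  1  0  |   2 ]
  [ 0  0  1  |  -1 ]
Reading off the last column: u = -2, v = 2, w = -1.

(-2, 2, -1)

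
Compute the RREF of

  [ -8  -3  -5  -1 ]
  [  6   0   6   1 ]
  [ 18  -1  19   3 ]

[[1, 0, 1, 0], [0, 1, -1, 0], [0, 0, 0, 1]]

R1 -> -1/8·R1
  [  1  3/8  5/8  1/8 ]
  [  6    0    6    1 ]
  [ 18   -1   19    3 ]
R2 -> R2 − 6·R1
  [  1   3/8  5/8  1/8 ]
  [  0  -9/4  9/4  1/4 ]
  [ 18    -1   19    3 ]
R3 -> R3 − 18·R1
  [ 1    3/8   5/8  1/8 ]
  [ 0   -9/4   9/4  1/4 ]
  [ 0  -31/4  31/4  3/4 ]
R2 -> -4/9·R2
  [ 1    3/8   5/8   1/8 ]
  [ 0      1    -1  -1/9 ]
  [ 0  -31/4  31/4   3/4 ]
R3 -> R3 + 31/4·R2
  [ 1  3/8  5/8   1/8 ]
  [ 0    1   -1  -1/9 ]
  [ 0    0    0  -1/9 ]
R3 -> -9·R3
  [ 1  3/8  5/8   1/8 ]
  [ 0    1   -1  -1/9 ]
  [ 0    0    0     1 ]
R2 -> R2 + 1/9·R3
  [ 1  3/8  5/8  1/8 ]
  [ 0    1   -1    0 ]
  [ 0    0    0    1 ]
R1 -> R1 − 1/8·R3
  [ 1  3/8  5/8  0 ]
  [ 0    1   -1  0 ]
  [ 0    0    0  1 ]
R1 -> R1 − 3/8·R2
  [ 1  0   1  0 ]
  [ 0  1  -1  0 ]
  [ 0  0   0  1 ]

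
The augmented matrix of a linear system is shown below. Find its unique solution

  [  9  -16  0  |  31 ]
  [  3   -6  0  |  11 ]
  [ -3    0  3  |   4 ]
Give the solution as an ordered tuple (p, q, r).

(5/3, -1, 3)

ρ1 ← 1/9·ρ1
  [  1  -16/9  0  |  31/9 ]
  [  3     -6  0  |    11 ]
  [ -3      0  3  |     4 ]
ρ2 ← ρ2 − 3·ρ1
  [  1  -16/9  0  |  31/9 ]
  [  0   -2/3  0  |   2/3 ]
  [ -3      0  3  |     4 ]
ρ3 ← ρ3 + 3·ρ1
  [ 1  -16/9  0  |  31/9 ]
  [ 0   -2/3  0  |   2/3 ]
  [ 0  -16/3  3  |  43/3 ]
ρ2 ← -3/2·ρ2
  [ 1  -16/9  0  |  31/9 ]
  [ 0      1  0  |    -1 ]
  [ 0  -16/3  3  |  43/3 ]
ρ3 ← ρ3 + 16/3·ρ2
  [ 1  -16/9  0  |  31/9 ]
  [ 0      1  0  |    -1 ]
  [ 0      0  3  |     9 ]
ρ3 ← 1/3·ρ3
  [ 1  -16/9  0  |  31/9 ]
  [ 0      1  0  |    -1 ]
  [ 0      0  1  |     3 ]
ρ1 ← ρ1 + 16/9·ρ2
  [ 1  0  0  |  5/3 ]
  [ 0  1  0  |   -1 ]
  [ 0  0  1  |    3 ]
Reading off the last column: p = 5/3, q = -1, r = 3.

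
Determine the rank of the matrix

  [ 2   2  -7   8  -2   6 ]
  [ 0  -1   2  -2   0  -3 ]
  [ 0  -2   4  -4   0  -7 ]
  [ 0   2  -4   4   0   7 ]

rank = 3

r1 := 1/2·r1
r2 := -1·r2
r3 := r3 + 2·r2
r4 := r4 − 2·r2
r3 := -1·r3
r4 := r4 − r3
r2 := r2 − 3·r3
r1 := r1 − 3·r3
r1 := r1 − r2
The reduced form has 3 nonzero rows.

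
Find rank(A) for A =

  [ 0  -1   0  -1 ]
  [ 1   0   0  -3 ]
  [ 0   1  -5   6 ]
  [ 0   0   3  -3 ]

Swap R1 and R2.
  [ 1   0   0  -3 ]
  [ 0  -1   0  -1 ]
  [ 0   1  -5   6 ]
  [ 0   0   3  -3 ]
Multiply R2 by -1.
  [ 1  0   0  -3 ]
  [ 0  1   0   1 ]
  [ 0  1  -5   6 ]
  [ 0  0   3  -3 ]
Subtract R2 from R3.
  [ 1  0   0  -3 ]
  [ 0  1   0   1 ]
  [ 0  0  -5   5 ]
  [ 0  0   3  -3 ]
Multiply R3 by -1/5.
  [ 1  0  0  -3 ]
  [ 0  1  0   1 ]
  [ 0  0  1  -1 ]
  [ 0  0  3  -3 ]
Subtract 3 times R3 from R4.
  [ 1  0  0  -3 ]
  [ 0  1  0   1 ]
  [ 0  0  1  -1 ]
  [ 0  0  0   0 ]
The reduced form has 3 nonzero rows.

rank = 3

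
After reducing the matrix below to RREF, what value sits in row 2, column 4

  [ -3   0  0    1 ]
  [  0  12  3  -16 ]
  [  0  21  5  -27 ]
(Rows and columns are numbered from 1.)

-1/3

Multiply R1 by -1/3.
  [ 1   0  0  -1/3 ]
  [ 0  12  3   -16 ]
  [ 0  21  5   -27 ]
Multiply R2 by 1/12.
  [ 1   0    0  -1/3 ]
  [ 0   1  1/4  -4/3 ]
  [ 0  21    5   -27 ]
Subtract 21 times R2 from R3.
  [ 1  0     0  -1/3 ]
  [ 0  1   1/4  -4/3 ]
  [ 0  0  -1/4     1 ]
Multiply R3 by -4.
  [ 1  0    0  -1/3 ]
  [ 0  1  1/4  -4/3 ]
  [ 0  0    1    -4 ]
Subtract 1/4 times R3 from R2.
  [ 1  0  0  -1/3 ]
  [ 0  1  0  -1/3 ]
  [ 0  0  1    -4 ]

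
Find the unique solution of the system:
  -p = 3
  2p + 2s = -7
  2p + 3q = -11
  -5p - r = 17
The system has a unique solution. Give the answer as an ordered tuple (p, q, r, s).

Form the augmented matrix and row-reduce:
  [ -1  0   0  0  |    3 ]
  [  2  0   0  2  |   -7 ]
  [  2  3   0  0  |  -11 ]
  [ -5  0  -1  0  |   17 ]
Multiply R1 by -1.
  [  1  0   0  0  |   -3 ]
  [  2  0   0  2  |   -7 ]
  [  2  3   0  0  |  -11 ]
  [ -5  0  -1  0  |   17 ]
Subtract 2 times R1 from R2.
  [  1  0   0  0  |   -3 ]
  [  0  0   0  2  |   -1 ]
  [  2  3   0  0  |  -11 ]
  [ -5  0  -1  0  |   17 ]
Subtract 2 times R1 from R3.
  [  1  0   0  0  |  -3 ]
  [  0  0   0  2  |  -1 ]
  [  0  3   0  0  |  -5 ]
  [ -5  0  -1  0  |  17 ]
Add 5 times R1 to R4.
  [ 1  0   0  0  |  -3 ]
  [ 0  0   0  2  |  -1 ]
  [ 0  3   0  0  |  -5 ]
  [ 0  0  -1  0  |   2 ]
Swap R2 and R3.
  [ 1  0   0  0  |  -3 ]
  [ 0  3   0  0  |  -5 ]
  [ 0  0   0  2  |  -1 ]
  [ 0  0  -1  0  |   2 ]
Multiply R2 by 1/3.
  [ 1  0   0  0  |    -3 ]
  [ 0  1   0  0  |  -5/3 ]
  [ 0  0   0  2  |    -1 ]
  [ 0  0  -1  0  |     2 ]
Swap R3 and R4.
  [ 1  0   0  0  |    -3 ]
  [ 0  1   0  0  |  -5/3 ]
  [ 0  0  -1  0  |     2 ]
  [ 0  0   0  2  |    -1 ]
Multiply R3 by -1.
  [ 1  0  0  0  |    -3 ]
  [ 0  1  0  0  |  -5/3 ]
  [ 0  0  1  0  |    -2 ]
  [ 0  0  0  2  |    -1 ]
Multiply R4 by 1/2.
  [ 1  0  0  0  |    -3 ]
  [ 0  1  0  0  |  -5/3 ]
  [ 0  0  1  0  |    -2 ]
  [ 0  0  0  1  |  -1/2 ]
Reading off the last column: p = -3, q = -5/3, r = -2, s = -1/2.

(-3, -5/3, -2, -1/2)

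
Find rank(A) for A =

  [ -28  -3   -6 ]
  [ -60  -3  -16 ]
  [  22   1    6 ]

rank = 3

r1 -> -1/28·r1
  [   1  3/28  3/14 ]
  [ -60    -3   -16 ]
  [  22     1     6 ]
r2 -> r2 + 60·r1
  [  1  3/28   3/14 ]
  [  0  24/7  -22/7 ]
  [ 22     1      6 ]
r3 -> r3 − 22·r1
  [ 1    3/28   3/14 ]
  [ 0    24/7  -22/7 ]
  [ 0  -19/14    9/7 ]
r2 -> 7/24·r2
  [ 1    3/28    3/14 ]
  [ 0       1  -11/12 ]
  [ 0  -19/14     9/7 ]
r3 -> r3 + 19/14·r2
  [ 1  3/28    3/14 ]
  [ 0     1  -11/12 ]
  [ 0     0    1/24 ]
r3 -> 24·r3
  [ 1  3/28    3/14 ]
  [ 0     1  -11/12 ]
  [ 0     0       1 ]
r2 -> r2 + 11/12·r3
  [ 1  3/28  3/14 ]
  [ 0     1     0 ]
  [ 0     0     1 ]
r1 -> r1 − 3/14·r3
  [ 1  3/28  0 ]
  [ 0     1  0 ]
  [ 0     0  1 ]
r1 -> r1 − 3/28·r2
  [ 1  0  0 ]
  [ 0  1  0 ]
  [ 0  0  1 ]
The reduced form has 3 nonzero rows.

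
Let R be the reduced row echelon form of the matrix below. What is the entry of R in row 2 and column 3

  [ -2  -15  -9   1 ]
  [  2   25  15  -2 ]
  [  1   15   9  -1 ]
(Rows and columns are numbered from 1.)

r1 → -1/2·r1
  [ 1  15/2  9/2  -1/2 ]
  [ 2    25   15    -2 ]
  [ 1    15    9    -1 ]
r2 → r2 − 2·r1
  [ 1  15/2  9/2  -1/2 ]
  [ 0    10    6    -1 ]
  [ 1    15    9    -1 ]
r3 → r3 − r1
  [ 1  15/2  9/2  -1/2 ]
  [ 0    10    6    -1 ]
  [ 0  15/2  9/2  -1/2 ]
r2 → 1/10·r2
  [ 1  15/2  9/2   -1/2 ]
  [ 0     1  3/5  -1/10 ]
  [ 0  15/2  9/2   -1/2 ]
r3 → r3 − 15/2·r2
  [ 1  15/2  9/2   -1/2 ]
  [ 0     1  3/5  -1/10 ]
  [ 0     0    0    1/4 ]
r3 → 4·r3
  [ 1  15/2  9/2   -1/2 ]
  [ 0     1  3/5  -1/10 ]
  [ 0     0    0      1 ]
r2 → r2 + 1/10·r3
  [ 1  15/2  9/2  -1/2 ]
  [ 0     1  3/5     0 ]
  [ 0     0    0     1 ]
r1 → r1 + 1/2·r3
  [ 1  15/2  9/2  0 ]
  [ 0     1  3/5  0 ]
  [ 0     0    0  1 ]
r1 → r1 − 15/2·r2
  [ 1  0    0  0 ]
  [ 0  1  3/5  0 ]
  [ 0  0    0  1 ]

3/5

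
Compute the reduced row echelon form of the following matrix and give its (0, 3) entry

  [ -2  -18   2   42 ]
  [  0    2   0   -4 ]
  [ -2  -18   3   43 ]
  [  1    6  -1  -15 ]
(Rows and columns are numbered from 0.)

-2

Multiply R1 by -1/2.
  [  1    9  -1  -21 ]
  [  0    2   0   -4 ]
  [ -2  -18   3   43 ]
  [  1    6  -1  -15 ]
Add 2 times R1 to R3.
  [ 1  9  -1  -21 ]
  [ 0  2   0   -4 ]
  [ 0  0   1    1 ]
  [ 1  6  -1  -15 ]
Subtract R1 from R4.
  [ 1   9  -1  -21 ]
  [ 0   2   0   -4 ]
  [ 0   0   1    1 ]
  [ 0  -3   0    6 ]
Multiply R2 by 1/2.
  [ 1   9  -1  -21 ]
  [ 0   1   0   -2 ]
  [ 0   0   1    1 ]
  [ 0  -3   0    6 ]
Add 3 times R2 to R4.
  [ 1  9  -1  -21 ]
  [ 0  1   0   -2 ]
  [ 0  0   1    1 ]
  [ 0  0   0    0 ]
Add R3 to R1.
  [ 1  9  0  -20 ]
  [ 0  1  0   -2 ]
  [ 0  0  1    1 ]
  [ 0  0  0    0 ]
Subtract 9 times R2 from R1.
  [ 1  0  0  -2 ]
  [ 0  1  0  -2 ]
  [ 0  0  1   1 ]
  [ 0  0  0   0 ]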